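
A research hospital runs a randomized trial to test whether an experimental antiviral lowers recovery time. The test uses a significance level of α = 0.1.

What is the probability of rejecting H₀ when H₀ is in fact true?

The significance level α is, by definition, the probability of a Type I error — P(reject H₀ | H₀ true).

0.1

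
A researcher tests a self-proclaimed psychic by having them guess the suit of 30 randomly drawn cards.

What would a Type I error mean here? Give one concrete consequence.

A Type I error would mean concluding that the subject performs better than chance when in fact the subject is guessing at random (p = 1/4). Consequence: a lucky guesser is credited with psychic ability.

With the conventional null hypothesis that the subject is guessing at random (p = 1/4):
A Type I error is rejecting H₀ when H₀ is true.
Here that means concluding the subject has some ability beyond chance when actually the subject is guessing at random (p = 1/4).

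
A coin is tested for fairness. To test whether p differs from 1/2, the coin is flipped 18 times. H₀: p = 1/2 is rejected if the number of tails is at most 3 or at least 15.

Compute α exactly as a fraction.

247/32768

The significance level is the null-hypothesis probability of the rejection region {≤3} ∪ {≥15}.
Each tail has probability (1 + 18 + 153 + 816)/262144; doubling gives α = 1976/262144 = 247/32768.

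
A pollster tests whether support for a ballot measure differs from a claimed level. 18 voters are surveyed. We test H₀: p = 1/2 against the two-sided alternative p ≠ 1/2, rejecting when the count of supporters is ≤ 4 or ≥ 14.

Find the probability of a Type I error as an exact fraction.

Under H₀, X ~ Binomial(18, 1/2); α is the probability of landing in either tail, P(X ≤ 4) + P(X ≥ 14).
Each tail has probability (1 + 18 + 153 + 816 + 3060)/262144; doubling gives α = 8096/262144 = 253/8192.

253/8192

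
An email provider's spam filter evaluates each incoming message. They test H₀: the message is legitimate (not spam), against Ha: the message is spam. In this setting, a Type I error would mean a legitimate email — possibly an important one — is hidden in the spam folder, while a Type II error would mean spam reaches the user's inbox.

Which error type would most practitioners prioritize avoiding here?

The Type I consequence (a legitimate email — possibly an important one — is hidden in the spam folder) is more severe than the Type II consequence (spam reaches the user's inbox).

Type I error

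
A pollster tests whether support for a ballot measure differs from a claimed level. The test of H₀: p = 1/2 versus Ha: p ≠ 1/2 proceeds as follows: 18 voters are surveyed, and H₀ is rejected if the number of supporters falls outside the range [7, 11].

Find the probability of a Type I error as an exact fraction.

7795/32768

Under H₀, S ~ Binomial(18, 1/2); α is the probability of landing in either tail, P(S ≤ 6) + P(S ≥ 12).
The two tails are symmetric, so α = 2·(1 + 18 + 153 + 816 + 3060 + 8568 + 18564)/2^18 = 62360/262144 = 7795/32768.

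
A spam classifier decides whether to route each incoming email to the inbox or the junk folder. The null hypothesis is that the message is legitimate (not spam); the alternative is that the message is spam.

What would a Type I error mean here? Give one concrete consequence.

A Type I error would mean concluding that the message is spam when in fact the message is legitimate (not spam). Consequence: a legitimate email — possibly an important one — is hidden in the spam folder.

A Type I error is rejecting H₀ when H₀ is true.
Here that means sending the message to the spam folder when actually the message is legitimate (not spam).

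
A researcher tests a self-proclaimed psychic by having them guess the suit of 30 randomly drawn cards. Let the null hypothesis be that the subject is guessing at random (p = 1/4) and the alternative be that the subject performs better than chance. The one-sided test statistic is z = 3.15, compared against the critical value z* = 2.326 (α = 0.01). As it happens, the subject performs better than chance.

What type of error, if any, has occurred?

Since z = 3.15 > z* = 2.326, H₀ is rejected.
H₀ is false (actually the subject performs better than chance).
The decision matches the true state — no error.

No error — this is a correct decision.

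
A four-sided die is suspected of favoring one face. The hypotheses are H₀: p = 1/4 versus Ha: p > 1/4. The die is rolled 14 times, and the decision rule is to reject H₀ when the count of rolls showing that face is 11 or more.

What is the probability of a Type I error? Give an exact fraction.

5345/134217728

Under H₀, S ~ Binomial(14, 1/4), and α = P(S ≥ 11).
Summing C(14,j)(1/4)^j(3/4)^{14−j} for j = 11,…,14 gives 5345/134217728.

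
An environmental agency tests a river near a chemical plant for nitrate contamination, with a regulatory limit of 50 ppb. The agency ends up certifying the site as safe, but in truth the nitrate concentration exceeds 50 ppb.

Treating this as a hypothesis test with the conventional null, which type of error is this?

The null hypothesis here is that the nitrate concentration is at or below 50 ppb (safe).
'Certifying the site as safe' corresponds to failing to reject H₀.
H₀ was not rejected but H₀ is false — a Type II error (false negative).

Type II error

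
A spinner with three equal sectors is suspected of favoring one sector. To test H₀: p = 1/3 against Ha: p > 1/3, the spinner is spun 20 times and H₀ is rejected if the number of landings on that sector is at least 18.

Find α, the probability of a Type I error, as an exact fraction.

89/387420489

α = P(reject H₀ | H₀ true) = P(X ≥ 18 | p = 1/3), with X ~ Binomial(20, 1/3).
P(X ≥ 18) = Σ_{j=18}^{20} C(20,j)·(1/3)^j·(2/3)^{20-j} = 89/387420489.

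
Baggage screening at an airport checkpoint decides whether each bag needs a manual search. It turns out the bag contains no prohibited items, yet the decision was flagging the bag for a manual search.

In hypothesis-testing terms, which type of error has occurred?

The null hypothesis here is that the bag contains no prohibited items.
'Flagging the bag for a manual search' corresponds to rejecting H₀.
H₀ was rejected but H₀ is true — a Type I error (false positive).

Type I error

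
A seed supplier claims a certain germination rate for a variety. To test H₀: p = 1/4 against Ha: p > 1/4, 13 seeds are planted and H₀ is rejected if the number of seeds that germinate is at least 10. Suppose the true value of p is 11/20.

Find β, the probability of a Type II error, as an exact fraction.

1857697115702463/2048000000000000

β = P(fail to reject H₀ | Ha true) = P(X ≤ 9 | p = 11/20), X ~ Binomial(13, 11/20).
Equivalently, β = 1 − P(X ≥ 10) = 1857697115702463/2048000000000000.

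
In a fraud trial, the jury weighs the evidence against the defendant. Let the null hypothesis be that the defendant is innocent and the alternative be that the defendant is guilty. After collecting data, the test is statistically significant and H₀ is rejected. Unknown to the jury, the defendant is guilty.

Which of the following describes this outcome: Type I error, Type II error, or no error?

The test rejected a false H₀ — the decision matches the true state.

No error — this is a correct decision.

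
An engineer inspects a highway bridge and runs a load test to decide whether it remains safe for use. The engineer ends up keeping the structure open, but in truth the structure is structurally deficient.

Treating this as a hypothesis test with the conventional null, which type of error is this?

The null hypothesis here is that the structure meets the required load capacity (safe).
'Keeping the structure open' corresponds to failing to reject H₀.
H₀ was not rejected but H₀ is false — a Type II error (false negative).

Type II error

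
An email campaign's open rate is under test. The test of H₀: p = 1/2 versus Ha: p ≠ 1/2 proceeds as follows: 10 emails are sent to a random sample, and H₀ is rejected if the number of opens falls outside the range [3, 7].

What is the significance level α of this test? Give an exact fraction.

7/64

The significance level is the null-hypothesis probability of the rejection region {≤2} ∪ {≥8}.
By symmetry, α = 2·P(K ≤ 2) = 2·(1 + 10 + 45)/1024 = 112/1024 = 7/64.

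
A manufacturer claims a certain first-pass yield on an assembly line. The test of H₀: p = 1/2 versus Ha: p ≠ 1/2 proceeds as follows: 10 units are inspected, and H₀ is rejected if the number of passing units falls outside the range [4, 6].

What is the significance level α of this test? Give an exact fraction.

11/32

Under H₀, S ~ Binomial(10, 1/2); α is the probability of landing in either tail, P(S ≤ 3) + P(S ≥ 7).
By symmetry, α = 2·P(S ≤ 3) = 2·(1 + 10 + 45 + 120)/1024 = 352/1024 = 11/32.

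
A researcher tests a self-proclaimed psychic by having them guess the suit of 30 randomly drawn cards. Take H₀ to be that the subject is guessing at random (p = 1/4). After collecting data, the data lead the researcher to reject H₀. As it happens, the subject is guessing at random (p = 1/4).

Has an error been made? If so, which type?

H₀ was rejected, but H₀ is actually true.
Rejecting a true null hypothesis is a Type I error (false positive).

Type I error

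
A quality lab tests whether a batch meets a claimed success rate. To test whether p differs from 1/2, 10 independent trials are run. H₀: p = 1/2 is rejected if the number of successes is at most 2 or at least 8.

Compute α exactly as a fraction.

α = P(X ≤ 2 or X ≥ 8 | p = 1/2), X ~ Binomial(10, 1/2).
Each tail has probability (1 + 10 + 45)/1024; doubling gives α = 112/1024 = 7/64.

7/64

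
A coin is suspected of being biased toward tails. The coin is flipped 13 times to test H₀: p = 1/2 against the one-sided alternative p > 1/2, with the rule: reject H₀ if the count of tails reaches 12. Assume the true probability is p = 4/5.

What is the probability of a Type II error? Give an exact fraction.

935490453/1220703125

Under the alternative p = 4/5, Y ~ Binomial(13, 4/5); β is the probability the test does not reject, P(Y < 12).
Summing C(13,j)·(4/5)^j·(1/5)^{13-j} for j = 0..11 gives 935490453/1220703125.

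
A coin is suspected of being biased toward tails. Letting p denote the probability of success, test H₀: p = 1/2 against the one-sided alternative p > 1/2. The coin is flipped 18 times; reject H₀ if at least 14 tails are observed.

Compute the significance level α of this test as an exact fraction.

253/16384

The Type I error probability is α = P(S ≥ 14) computed under H₀, where S ~ Binomial(18, 1/2).
P(S ≥ 14) = [C(18,14) + C(18,15) + C(18,16) + C(18,17) + C(18,18)] / 2^18 = (3060 + 816 + 153 + 18 + 1) / 262144 = 4048/262144 = 253/16384.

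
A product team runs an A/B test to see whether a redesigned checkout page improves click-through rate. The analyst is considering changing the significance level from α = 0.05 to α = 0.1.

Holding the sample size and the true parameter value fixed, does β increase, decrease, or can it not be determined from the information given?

Relaxing α lowers the evidence threshold; under Ha, outcomes that previously fell short now trigger rejection.

It decreases.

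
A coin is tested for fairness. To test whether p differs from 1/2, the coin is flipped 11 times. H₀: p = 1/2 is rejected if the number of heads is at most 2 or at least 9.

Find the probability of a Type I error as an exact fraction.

67/1024

Under H₀, X ~ Binomial(11, 1/2); α is the probability of landing in either tail, P(X ≤ 2) + P(X ≥ 9).
The two tails are symmetric, so α = 2·(1 + 11 + 55)/2^11 = 134/2048 = 67/1024.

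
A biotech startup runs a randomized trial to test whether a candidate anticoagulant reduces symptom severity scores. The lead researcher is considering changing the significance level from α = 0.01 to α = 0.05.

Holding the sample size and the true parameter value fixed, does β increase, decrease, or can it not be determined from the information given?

Relaxing α lowers the evidence threshold; under Ha, outcomes that previously fell short now trigger rejection.

It decreases.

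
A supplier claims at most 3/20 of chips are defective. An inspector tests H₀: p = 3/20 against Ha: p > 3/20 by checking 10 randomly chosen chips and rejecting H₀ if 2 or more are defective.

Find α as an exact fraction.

4666369804641/10240000000000

The significance level is the probability, assuming p = 3/20, of seeing 2 or more defectives in 10 draws.
Via the complement, α = 1 − Σ_{j=0}^{1} C(10,j)(3/20)^j(17/20)^{10-j} = 4666369804641/10240000000000.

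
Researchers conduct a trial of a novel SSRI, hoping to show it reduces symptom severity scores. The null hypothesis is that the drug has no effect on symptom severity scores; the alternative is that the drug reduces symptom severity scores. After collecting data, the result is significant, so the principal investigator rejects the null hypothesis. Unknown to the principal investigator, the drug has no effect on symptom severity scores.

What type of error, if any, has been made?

H₀ was rejected, but H₀ is actually true.
Rejecting a true null hypothesis is a Type I error (false positive).

Type I error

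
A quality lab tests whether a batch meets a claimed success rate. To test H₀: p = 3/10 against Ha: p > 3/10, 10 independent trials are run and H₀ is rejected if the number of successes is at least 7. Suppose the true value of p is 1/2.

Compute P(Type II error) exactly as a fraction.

A Type II error is failing to reject when Ha holds: with p = 1/2, β = P(S ≤ 6).
Summing C(10,j)·(1/2)^j·(1/2)^{10-j} for j = 0..6 gives 53/64.

53/64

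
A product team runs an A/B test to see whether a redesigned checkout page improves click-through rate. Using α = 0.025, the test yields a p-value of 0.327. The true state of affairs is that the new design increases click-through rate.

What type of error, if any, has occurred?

Type II error

The conventional null hypothesis is that the new design has no effect on click-through rate.
Since p = 0.327 ≥ α = 0.025, H₀ is not rejected.
H₀ is false (actually the new design increases click-through rate).
Failing to reject a false H₀ is a Type II error.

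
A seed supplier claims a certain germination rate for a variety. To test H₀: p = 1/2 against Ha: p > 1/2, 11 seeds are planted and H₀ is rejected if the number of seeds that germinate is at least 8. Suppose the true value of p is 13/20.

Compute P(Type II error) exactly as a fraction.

2941183244209/5120000000000

A Type II error is failing to reject when Ha holds: with p = 13/20, β = P(Y ≤ 7).
Equivalently, β = 1 − P(Y ≥ 8) = 2941183244209/5120000000000.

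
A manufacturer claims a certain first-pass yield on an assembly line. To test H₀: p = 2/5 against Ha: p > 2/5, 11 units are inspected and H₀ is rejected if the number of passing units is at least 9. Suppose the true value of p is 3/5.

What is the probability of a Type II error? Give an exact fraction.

8604328/9765625

β = P(fail to reject H₀ | Ha true) = P(K ≤ 8 | p = 3/5), K ~ Binomial(11, 3/5).
Equivalently, β = 1 − P(K ≥ 9) = 8604328/9765625.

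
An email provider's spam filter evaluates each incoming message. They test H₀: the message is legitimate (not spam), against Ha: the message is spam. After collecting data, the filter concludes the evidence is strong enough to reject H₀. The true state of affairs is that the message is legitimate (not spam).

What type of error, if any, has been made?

Type I error

H₀ was rejected, but H₀ is actually true.
Rejecting a true null hypothesis is a Type I error (false positive).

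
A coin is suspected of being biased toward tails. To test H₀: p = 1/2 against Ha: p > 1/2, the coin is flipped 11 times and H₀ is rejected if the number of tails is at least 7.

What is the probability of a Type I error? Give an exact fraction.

The Type I error probability is α = P(Y ≥ 7) computed under H₀, where Y ~ Binomial(11, 1/2).
That's C(11,7) + C(11,8) + C(11,9) + C(11,10) + C(11,11) over 2^11, i.e. (330 + 165 + 55 + 11 + 1)/2048 = 562/2048 = 281/1024.

281/1024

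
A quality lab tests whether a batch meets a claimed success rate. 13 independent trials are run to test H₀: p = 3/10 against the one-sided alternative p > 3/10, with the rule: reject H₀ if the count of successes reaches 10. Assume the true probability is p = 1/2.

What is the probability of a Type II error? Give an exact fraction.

3907/4096

A Type II error is failing to reject when Ha holds: with p = 1/2, β = P(X ≤ 9).
Adding the binomial probabilities P(X=0)+…+P(X=9) at p = 1/2 gives 3907/4096.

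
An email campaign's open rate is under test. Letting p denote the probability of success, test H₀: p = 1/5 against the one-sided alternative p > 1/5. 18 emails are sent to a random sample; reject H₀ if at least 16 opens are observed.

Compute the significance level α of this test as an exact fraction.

2521/3814697265625

Under H₀, S ~ Binomial(18, 1/5), and α = P(S ≥ 16).
Summing C(18,j)(1/5)^j(4/5)^{18−j} for j = 16,…,18 gives 2521/3814697265625.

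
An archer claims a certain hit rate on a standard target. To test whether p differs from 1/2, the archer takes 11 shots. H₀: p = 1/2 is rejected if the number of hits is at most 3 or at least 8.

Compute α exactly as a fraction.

The significance level is the null-hypothesis probability of the rejection region {≤3} ∪ {≥8}.
The two tails are symmetric, so α = 2·(1 + 11 + 55 + 165)/2^11 = 464/2048 = 29/128.

29/128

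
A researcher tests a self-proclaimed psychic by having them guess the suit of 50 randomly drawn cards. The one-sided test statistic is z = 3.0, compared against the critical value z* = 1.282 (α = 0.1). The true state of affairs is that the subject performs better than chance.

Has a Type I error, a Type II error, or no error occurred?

No error — this is a correct decision.

The conventional null hypothesis is that the subject is guessing at random (p = 1/4).
Since z = 3.0 > z* = 1.282, H₀ is rejected.
H₀ is false (actually the subject performs better than chance).
The decision matches the true state — no error.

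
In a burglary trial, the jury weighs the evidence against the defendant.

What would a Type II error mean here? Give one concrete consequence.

A Type II error would mean concluding that the defendant is innocent (or at least failing to establish that the defendant is guilty) when in fact the defendant is guilty. Consequence: a guilty person goes free.

With the conventional null hypothesis that the defendant is innocent:
A Type II error is failing to reject H₀ when H₀ is false.
Here that means acquitting the defendant when actually the defendant is guilty.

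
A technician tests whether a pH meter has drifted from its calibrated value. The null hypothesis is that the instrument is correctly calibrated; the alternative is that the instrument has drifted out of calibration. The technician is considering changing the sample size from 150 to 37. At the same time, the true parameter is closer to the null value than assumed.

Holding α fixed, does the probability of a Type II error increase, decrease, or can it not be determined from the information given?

With less data the test statistic is noisier; under Ha, more outcomes land inside the acceptance region. A smaller departure from H₀ means the test statistic under Ha is distributed closer to where it would be under H₀; rejection becomes less likely. Both changes push β in the same direction.

It increases.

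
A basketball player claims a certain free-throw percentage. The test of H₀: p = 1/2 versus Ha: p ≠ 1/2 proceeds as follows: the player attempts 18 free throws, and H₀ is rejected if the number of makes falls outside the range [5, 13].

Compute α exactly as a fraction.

The significance level is the null-hypothesis probability of the rejection region {≤4} ∪ {≥14}.
By symmetry, α = 2·P(Y ≤ 4) = 2·(1 + 18 + 153 + 816 + 3060)/262144 = 8096/262144 = 253/8192.

253/8192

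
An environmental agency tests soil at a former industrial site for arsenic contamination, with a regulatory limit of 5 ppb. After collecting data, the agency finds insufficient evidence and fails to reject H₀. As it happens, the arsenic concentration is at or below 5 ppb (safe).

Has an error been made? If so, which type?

No error (correct decision).

The conventional null hypothesis here is that the arsenic concentration is at or below 5 ppb (safe).
The test retained a true H₀ — the decision matches the true state.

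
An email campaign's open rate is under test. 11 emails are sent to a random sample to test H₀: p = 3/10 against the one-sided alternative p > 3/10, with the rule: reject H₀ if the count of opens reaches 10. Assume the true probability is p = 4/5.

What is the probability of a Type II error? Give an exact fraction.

β = P(fail to reject H₀ | Ha true) = P(S ≤ 9 | p = 4/5), S ~ Binomial(11, 4/5).
Summing C(11,j)·(4/5)^j·(1/5)^{11-j} for j = 0..9 gives 6619897/9765625.

6619897/9765625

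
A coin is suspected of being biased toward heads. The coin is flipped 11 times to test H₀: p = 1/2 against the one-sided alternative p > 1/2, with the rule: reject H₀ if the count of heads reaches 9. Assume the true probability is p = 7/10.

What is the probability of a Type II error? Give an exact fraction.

2749038183/4000000000

Under the alternative p = 7/10, Y ~ Binomial(11, 7/10); β is the probability the test does not reject, P(Y < 9).
Summing C(11,j)·(7/10)^j·(3/10)^{11-j} for j = 0..8 gives 2749038183/4000000000.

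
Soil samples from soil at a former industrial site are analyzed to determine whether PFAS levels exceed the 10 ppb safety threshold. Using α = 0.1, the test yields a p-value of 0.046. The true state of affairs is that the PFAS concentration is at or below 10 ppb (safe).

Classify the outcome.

The conventional null hypothesis is that the PFAS concentration is at or below 10 ppb (safe).
Since p = 0.046 < α = 0.1, H₀ is rejected.
H₀ is true (actually the PFAS concentration is at or below 10 ppb (safe)).
Rejecting a true H₀ is a Type I error.

Type I error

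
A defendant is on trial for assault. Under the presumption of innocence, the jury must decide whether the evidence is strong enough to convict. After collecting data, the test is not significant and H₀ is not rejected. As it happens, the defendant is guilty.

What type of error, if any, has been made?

Type II error

The conventional null hypothesis here is that the defendant is innocent.
H₀ was not rejected, but H₀ is actually false.
Failing to reject a false null hypothesis is a Type II error (false negative).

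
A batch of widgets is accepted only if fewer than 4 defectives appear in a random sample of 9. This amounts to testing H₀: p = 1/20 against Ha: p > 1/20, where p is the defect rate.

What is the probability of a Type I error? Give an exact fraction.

Under H₀, S ~ Binomial(9, 1/20); the Type I error rate is P(S ≥ 4).
α = 1 − P(S ≤ 3) = 1 − 127917750439/128000000000 = 82249561/128000000000.

82249561/128000000000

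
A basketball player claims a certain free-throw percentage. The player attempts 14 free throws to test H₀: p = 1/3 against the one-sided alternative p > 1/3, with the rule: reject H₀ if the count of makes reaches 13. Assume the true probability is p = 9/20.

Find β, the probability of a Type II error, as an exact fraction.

1637985675869982373/1638400000000000000

A Type II error is failing to reject when Ha holds: with p = 9/20, β = P(X ≤ 12).
Summing C(14,j)·(9/20)^j·(11/20)^{14-j} for j = 0..12 gives 1637985675869982373/1638400000000000000.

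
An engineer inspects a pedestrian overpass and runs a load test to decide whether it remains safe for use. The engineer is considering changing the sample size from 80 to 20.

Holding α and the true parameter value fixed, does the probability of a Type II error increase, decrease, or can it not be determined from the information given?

It increases.

With less data the test statistic is noisier; under Ha, more outcomes land inside the acceptance region.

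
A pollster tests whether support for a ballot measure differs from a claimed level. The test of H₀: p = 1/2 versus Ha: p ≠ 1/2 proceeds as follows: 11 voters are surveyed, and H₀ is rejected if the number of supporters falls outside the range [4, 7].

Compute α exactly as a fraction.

Under H₀, S ~ Binomial(11, 1/2); α is the probability of landing in either tail, P(S ≤ 3) + P(S ≥ 8).
Each tail has probability (1 + 11 + 55 + 165)/2048; doubling gives α = 464/2048 = 29/128.

29/128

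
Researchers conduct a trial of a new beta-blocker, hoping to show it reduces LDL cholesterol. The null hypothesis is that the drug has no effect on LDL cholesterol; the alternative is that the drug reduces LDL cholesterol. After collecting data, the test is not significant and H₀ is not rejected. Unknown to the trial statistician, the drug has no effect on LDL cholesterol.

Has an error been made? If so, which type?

No error (correct decision).

The test retained a true H₀ — the decision matches the true state.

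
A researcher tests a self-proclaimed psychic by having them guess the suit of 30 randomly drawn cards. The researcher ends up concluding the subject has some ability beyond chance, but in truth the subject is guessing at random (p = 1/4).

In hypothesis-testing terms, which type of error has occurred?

The null hypothesis here is that the subject is guessing at random (p = 1/4).
'Concluding the subject has some ability beyond chance' corresponds to rejecting H₀.
H₀ was rejected but H₀ is true — a Type I error (false positive).

Type I error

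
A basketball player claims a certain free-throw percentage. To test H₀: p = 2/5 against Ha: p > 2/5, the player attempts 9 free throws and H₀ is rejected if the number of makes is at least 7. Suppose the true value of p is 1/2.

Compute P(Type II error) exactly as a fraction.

β = P(fail to reject H₀ | Ha true) = P(X ≤ 6 | p = 1/2), X ~ Binomial(9, 1/2).
Adding the binomial probabilities P(X=0)+…+P(X=6) at p = 1/2 gives 233/256.

233/256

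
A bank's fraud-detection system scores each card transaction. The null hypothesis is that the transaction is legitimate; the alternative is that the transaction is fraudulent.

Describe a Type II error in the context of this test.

A Type II error is failing to reject H₀ when H₀ is false.
Here that means approving the transaction when actually the transaction is fraudulent.

A Type II error would mean concluding that the transaction is legitimate (or at least failing to establish that the transaction is fraudulent) when in fact the transaction is fraudulent.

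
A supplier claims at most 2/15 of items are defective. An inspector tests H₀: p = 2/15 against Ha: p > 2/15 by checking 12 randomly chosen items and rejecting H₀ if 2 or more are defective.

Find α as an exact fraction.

The significance level is the probability, assuming p = 2/15, of seeing 2 or more defectives in 12 draws.
α = 1 − P(Y ≤ 1) = 1 − 66309934579369/129746337890625 = 63436403311256/129746337890625.

63436403311256/129746337890625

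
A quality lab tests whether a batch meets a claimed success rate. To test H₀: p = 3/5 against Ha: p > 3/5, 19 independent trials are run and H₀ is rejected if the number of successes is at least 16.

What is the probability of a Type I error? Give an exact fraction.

437914292733/19073486328125

Under H₀, Y ~ Binomial(19, 3/5), and α = P(Y ≥ 16).
Summing C(19,j)(3/5)^j(2/5)^{19−j} for j = 16,…,19 gives 437914292733/19073486328125.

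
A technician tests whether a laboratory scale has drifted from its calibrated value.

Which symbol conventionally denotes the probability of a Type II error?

β

P(Type II error) = P(fail to reject H₀ | H₀ false) = β.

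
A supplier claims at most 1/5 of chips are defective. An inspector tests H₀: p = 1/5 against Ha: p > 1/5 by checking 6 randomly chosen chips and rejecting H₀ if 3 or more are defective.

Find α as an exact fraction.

The significance level is the probability, assuming p = 1/5, of seeing 3 or more defectives in 6 draws.
α = 1 − P(Y ≤ 2) = 1 − 2816/3125 = 309/3125.

309/3125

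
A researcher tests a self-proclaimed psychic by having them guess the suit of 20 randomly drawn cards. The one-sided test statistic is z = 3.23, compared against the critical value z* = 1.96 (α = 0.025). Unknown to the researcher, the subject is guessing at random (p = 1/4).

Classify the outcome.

Type I error

The conventional null hypothesis is that the subject is guessing at random (p = 1/4).
Since z = 3.23 > z* = 1.96, H₀ is rejected.
H₀ is true (actually the subject is guessing at random (p = 1/4)).
Rejecting a true H₀ is a Type I error.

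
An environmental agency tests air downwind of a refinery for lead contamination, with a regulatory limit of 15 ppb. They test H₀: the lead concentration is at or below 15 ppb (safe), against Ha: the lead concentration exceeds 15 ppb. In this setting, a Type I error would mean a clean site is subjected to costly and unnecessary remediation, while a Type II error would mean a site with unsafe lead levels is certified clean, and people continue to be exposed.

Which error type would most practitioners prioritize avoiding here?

The Type II consequence (a site with unsafe lead levels is certified clean, and people continue to be exposed) is more severe than the Type I consequence (a clean site is subjected to costly and unnecessary remediation).

Type II error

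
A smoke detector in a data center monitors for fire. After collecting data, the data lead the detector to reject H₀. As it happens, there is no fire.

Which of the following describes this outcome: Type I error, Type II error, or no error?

Type I error

The conventional null hypothesis here is that there is no fire.
H₀ was rejected, but H₀ is actually true.
Rejecting a true null hypothesis is a Type I error (false positive).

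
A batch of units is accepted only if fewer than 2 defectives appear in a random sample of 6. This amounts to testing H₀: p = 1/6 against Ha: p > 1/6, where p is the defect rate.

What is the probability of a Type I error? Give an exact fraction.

12281/46656

The significance level is the probability, assuming p = 1/6, of seeing 2 or more defectives in 6 draws.
Via the complement, α = 1 − Σ_{j=0}^{1} C(6,j)(1/6)^j(5/6)^{6-j} = 12281/46656.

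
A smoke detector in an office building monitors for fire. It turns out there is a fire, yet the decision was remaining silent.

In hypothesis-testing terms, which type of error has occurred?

Type II error

The null hypothesis here is that there is no fire.
'Remaining silent' corresponds to failing to reject H₀.
H₀ was not rejected but H₀ is false — a Type II error (false negative).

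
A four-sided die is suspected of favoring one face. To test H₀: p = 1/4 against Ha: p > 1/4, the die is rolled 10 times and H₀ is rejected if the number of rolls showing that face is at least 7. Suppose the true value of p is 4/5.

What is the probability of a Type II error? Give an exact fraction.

A Type II error is failing to reject when Ha holds: with p = 4/5, β = P(X ≤ 6).
Summing C(10,j)·(4/5)^j·(1/5)^{10-j} for j = 0..6 gives 1180409/9765625.

1180409/9765625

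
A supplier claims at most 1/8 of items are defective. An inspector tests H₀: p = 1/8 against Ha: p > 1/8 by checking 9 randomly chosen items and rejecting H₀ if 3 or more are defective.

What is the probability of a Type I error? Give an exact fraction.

3083341/33554432

The significance level is the probability, assuming p = 1/8, of seeing 3 or more defectives in 9 draws.
Computing the lower-tail complement: 1 − 30471091/33554432 = 3083341/33554432.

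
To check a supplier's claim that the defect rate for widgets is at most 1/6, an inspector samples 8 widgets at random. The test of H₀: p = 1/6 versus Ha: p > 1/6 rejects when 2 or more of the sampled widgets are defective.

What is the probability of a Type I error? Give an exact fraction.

The significance level is the probability, assuming p = 1/6, of seeing 2 or more defectives in 8 draws.
Computing the lower-tail complement: 1 − 1015625/1679616 = 663991/1679616.

663991/1679616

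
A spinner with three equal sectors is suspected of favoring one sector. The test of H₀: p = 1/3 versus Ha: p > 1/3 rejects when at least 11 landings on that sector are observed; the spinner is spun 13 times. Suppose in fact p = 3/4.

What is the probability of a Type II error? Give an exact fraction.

β = P(fail to reject H₀ | Ha true) = P(X ≤ 10 | p = 3/4), X ~ Binomial(13, 3/4).
Adding the binomial probabilities P(X=0)+…+P(X=10) at p = 3/4 gives 22394171/33554432.

22394171/33554432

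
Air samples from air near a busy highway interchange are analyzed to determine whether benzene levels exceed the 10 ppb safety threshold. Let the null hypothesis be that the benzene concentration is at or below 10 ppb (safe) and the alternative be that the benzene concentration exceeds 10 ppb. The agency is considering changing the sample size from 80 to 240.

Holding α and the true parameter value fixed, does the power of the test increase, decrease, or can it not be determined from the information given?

It increases.

Increasing n separates the H₀ and Ha sampling distributions, so under Ha fewer outcomes land in the acceptance region.
Since power = 1 − β and β decreases, power increases.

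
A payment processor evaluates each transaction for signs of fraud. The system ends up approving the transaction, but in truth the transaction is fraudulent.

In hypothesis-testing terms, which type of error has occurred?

The null hypothesis here is that the transaction is legitimate.
'Approving the transaction' corresponds to failing to reject H₀.
H₀ was not rejected but H₀ is false — a Type II error (false negative).

Type II error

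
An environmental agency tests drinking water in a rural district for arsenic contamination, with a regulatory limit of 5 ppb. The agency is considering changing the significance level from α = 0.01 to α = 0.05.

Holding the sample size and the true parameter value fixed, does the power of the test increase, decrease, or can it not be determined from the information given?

It increases.

Relaxing α lowers the evidence threshold; under Ha, outcomes that previously fell short now trigger rejection.
Since power = 1 − β and β decreases, power increases.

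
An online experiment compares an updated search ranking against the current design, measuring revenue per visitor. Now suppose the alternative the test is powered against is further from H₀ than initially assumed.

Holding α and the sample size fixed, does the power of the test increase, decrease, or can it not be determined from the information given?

The further the true parameter sits from the null value, the more of the Ha sampling distribution falls in the rejection region.
Since power = 1 − β and β decreases, power increases.

It increases.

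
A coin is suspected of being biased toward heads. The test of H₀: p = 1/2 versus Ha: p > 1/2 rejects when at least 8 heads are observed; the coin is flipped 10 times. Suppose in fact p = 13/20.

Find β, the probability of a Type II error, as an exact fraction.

1890285078059/2560000000000

A Type II error is failing to reject when Ha holds: with p = 13/20, β = P(X ≤ 7).
Equivalently, β = 1 − P(X ≥ 8) = 1890285078059/2560000000000.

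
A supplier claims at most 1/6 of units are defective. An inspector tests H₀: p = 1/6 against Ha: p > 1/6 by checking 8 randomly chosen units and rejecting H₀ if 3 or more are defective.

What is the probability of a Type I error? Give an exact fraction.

The significance level is the probability, assuming p = 1/6, of seeing 3 or more defectives in 8 draws.
α = 1 − P(Y ≤ 2) = 1 − 484375/559872 = 75497/559872.

75497/559872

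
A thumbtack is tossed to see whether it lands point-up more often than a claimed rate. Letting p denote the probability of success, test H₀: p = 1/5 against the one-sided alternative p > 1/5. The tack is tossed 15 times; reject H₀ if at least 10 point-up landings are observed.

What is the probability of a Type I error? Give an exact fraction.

3455373/30517578125

α = P(reject H₀ | H₀ true) = P(Y ≥ 10 | p = 1/5), with Y ~ Binomial(15, 1/5).
P(Y ≥ 10) = Σ_{j=10}^{15} C(15,j)·(1/5)^j·(4/5)^{15-j} = 3455373/30517578125.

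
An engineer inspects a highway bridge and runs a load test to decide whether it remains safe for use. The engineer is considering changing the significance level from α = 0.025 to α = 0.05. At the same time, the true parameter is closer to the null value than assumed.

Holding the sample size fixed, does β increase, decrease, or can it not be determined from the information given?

The first change alone would make β decrease; the second alone would make β increase. Which effect dominates depends on the magnitudes, which are not given.

Cannot be determined from the information given.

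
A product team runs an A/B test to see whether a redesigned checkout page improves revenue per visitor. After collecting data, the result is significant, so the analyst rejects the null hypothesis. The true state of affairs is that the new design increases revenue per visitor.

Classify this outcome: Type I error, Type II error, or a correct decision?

The conventional null hypothesis here is that the new design has no effect on revenue per visitor.
The test rejected a false H₀ — the decision matches the true state.

Neither — the decision is correct.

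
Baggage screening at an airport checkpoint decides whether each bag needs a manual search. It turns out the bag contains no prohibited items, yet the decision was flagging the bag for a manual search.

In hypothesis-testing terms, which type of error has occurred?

The null hypothesis here is that the bag contains no prohibited items.
'Flagging the bag for a manual search' corresponds to rejecting H₀.
H₀ was rejected but H₀ is true — a Type I error (false positive).

Type I error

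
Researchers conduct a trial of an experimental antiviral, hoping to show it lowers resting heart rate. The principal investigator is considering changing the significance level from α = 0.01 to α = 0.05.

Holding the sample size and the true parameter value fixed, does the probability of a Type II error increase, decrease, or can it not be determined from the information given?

With a larger α the critical value moves toward the center, so more of the Ha sampling distribution lies in the rejection region.

It decreases.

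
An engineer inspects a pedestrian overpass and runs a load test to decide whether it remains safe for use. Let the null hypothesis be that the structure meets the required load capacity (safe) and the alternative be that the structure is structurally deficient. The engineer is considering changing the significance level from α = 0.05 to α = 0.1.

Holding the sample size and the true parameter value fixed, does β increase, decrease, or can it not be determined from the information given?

Relaxing α lowers the evidence threshold; under Ha, outcomes that previously fell short now trigger rejection.

It decreases.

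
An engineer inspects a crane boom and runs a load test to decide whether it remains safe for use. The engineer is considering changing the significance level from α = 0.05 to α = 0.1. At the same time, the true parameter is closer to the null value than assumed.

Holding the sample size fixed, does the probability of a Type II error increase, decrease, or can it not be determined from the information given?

The first change alone would make β decrease; the second alone would make β increase. Which effect dominates depends on the magnitudes, which are not given.

Cannot be determined from the information given.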